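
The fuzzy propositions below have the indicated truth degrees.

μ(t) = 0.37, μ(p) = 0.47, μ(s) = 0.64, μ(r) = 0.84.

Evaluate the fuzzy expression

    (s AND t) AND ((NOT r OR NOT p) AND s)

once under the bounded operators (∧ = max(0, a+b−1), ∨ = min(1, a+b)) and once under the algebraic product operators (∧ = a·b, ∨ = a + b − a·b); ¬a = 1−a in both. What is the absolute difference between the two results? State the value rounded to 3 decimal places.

0.092

Under bounded:
  s AND t = max(0, a+b−1) on (0.64, 0.37) = 0.01
  NOT r = 1 − 0.84 = 0.16
  NOT p = 1 − 0.47 = 0.53
  NOT r OR NOT p = min(1, a+b) on (0.16, 0.53) = 0.69
  (NOT r OR NOT p) AND s = max(0, a+b−1) on (0.69, 0.64) = 0.33
  (s AND t) AND ((NOT r OR NOT p) AND s) = max(0, a+b−1) on (0.01, 0.33) = 0.00
  → value = 0.0000
Under algebraic product:
  s AND t = a·b on (0.6400, 0.3700) = 0.2368
  NOT r = 1 − 0.8400 = 0.1600
  NOT p = 1 − 0.4700 = 0.5300
  NOT r OR NOT p = a + b − a·b on (0.1600, 0.5300) = 0.6052
  (NOT r OR NOT p) AND s = a·b on (0.6052, 0.6400) = 0.3873
  (s AND t) AND ((NOT r OR NOT p) AND s) = a·b on (0.2368, 0.3873) = 0.0917
  → value = 0.0917
|0.0000 − 0.0917| = 0.092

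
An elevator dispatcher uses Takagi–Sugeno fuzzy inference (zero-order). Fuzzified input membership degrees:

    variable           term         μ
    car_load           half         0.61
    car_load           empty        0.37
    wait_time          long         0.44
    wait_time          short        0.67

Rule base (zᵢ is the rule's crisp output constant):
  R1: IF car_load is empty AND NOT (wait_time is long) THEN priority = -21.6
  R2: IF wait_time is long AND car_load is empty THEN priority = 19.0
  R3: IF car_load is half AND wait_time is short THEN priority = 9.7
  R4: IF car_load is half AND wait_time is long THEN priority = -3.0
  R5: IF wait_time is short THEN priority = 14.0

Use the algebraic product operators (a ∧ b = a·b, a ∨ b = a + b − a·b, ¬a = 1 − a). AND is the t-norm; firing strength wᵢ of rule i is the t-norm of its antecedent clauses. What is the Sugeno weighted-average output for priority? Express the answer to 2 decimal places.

6.50

R1 (z=-21.6): empty=0.37, ¬long=1−0.44=0.56; AND[a·b] → w = 0.2072
R2 (z=19.0): long=0.44, empty=0.37; AND[a·b] → w = 0.1628
R3 (z=9.7): half=0.61, short=0.67; AND[a·b] → w = 0.4087
R4 (z=-3.0): half=0.61, long=0.44; AND[a·b] → w = 0.2684
R5 (z=14.0): short=0.67 → w = 0.6700
Weighted average = (0.2072·-21.6 + 0.1628·19.0 + 0.4087·9.7 + 0.2684·-3.0 + 0.6700·14.0) / (0.2072 + 0.1628 + 0.4087 + 0.2684 + 0.6700)
  = 11.1569 / 1.7171 = 6.50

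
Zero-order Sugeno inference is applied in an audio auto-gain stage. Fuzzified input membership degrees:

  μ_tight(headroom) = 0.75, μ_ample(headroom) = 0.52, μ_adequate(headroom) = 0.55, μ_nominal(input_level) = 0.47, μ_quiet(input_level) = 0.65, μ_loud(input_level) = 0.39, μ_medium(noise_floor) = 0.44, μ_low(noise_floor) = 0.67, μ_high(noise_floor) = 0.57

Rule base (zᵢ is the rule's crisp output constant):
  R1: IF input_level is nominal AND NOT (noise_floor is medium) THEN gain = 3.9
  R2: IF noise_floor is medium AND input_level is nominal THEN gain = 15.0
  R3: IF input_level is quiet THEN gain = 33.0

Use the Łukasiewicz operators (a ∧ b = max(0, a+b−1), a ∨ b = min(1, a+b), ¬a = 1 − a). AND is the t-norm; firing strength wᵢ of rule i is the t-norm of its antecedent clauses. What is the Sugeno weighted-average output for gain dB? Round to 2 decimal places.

31.72

R1 (z=3.9): nominal=0.47, ¬medium=1−0.44=0.56; AND[max(0, a+b−1)] → w = 0.03
R2 (z=15.0): medium=0.44, nominal=0.47; AND[max(0, a+b−1)] → w = 0.00
R3 (z=33.0): quiet=0.65 → w = 0.65
Weighted average = (0.03·3.9 + 0.00·15.0 + 0.65·33.0) / (0.03 + 0.00 + 0.65)
  = 21.5670 / 0.6800 = 31.72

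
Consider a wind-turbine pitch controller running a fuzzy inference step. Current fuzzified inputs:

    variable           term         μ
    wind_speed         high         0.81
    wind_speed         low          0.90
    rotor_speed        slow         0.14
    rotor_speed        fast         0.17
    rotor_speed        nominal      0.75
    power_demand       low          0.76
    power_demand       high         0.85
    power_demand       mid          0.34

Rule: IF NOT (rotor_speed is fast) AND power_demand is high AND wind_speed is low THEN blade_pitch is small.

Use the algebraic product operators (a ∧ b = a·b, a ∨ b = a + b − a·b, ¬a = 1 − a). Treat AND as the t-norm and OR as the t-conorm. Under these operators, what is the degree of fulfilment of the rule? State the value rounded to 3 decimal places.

0.635

firing strength: ¬fast=1−0.17=0.83, high=0.85, low=0.90; AND[a·b] → w = 0.6349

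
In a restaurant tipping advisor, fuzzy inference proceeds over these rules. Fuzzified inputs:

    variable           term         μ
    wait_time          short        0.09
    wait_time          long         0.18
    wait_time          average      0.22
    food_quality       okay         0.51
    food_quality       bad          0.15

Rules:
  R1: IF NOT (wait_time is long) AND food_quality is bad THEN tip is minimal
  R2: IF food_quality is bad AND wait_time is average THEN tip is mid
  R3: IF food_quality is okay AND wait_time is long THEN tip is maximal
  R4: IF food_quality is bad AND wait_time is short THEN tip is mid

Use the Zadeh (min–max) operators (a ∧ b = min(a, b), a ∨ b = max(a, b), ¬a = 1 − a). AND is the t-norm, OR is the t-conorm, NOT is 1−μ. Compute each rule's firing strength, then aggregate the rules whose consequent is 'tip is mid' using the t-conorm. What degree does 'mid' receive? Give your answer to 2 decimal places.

R1: ¬long=1−0.18=0.82, bad=0.15; AND[min(a, b)] → w = 0.15
R2: bad=0.15, average=0.22; AND[min(a, b)] → w = 0.15
R3: okay=0.51, long=0.18; AND[min(a, b)] → w = 0.18
R4: bad=0.15, short=0.09; AND[min(a, b)] → w = 0.09
Rules with consequent 'mid': {R2, R4} → strengths 0.15, 0.09
Aggregate via t-conorm [max(a, b)]: 0.15

0.15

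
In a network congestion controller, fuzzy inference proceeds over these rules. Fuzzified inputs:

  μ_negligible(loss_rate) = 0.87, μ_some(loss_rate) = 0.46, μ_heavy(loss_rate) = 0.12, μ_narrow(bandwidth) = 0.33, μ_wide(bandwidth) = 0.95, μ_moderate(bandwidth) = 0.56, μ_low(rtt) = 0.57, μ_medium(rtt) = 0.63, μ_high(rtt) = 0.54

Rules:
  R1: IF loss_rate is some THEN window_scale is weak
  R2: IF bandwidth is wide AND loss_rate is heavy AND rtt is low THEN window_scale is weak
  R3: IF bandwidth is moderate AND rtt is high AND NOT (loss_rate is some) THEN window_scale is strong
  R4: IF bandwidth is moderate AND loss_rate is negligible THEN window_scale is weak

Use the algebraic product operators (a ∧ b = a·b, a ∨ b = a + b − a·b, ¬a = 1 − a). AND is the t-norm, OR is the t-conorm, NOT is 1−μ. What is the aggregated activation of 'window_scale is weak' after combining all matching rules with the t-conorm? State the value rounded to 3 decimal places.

R1: some=0.46 → w = 0.4600
R2: wide=0.95, heavy=0.12, low=0.57; AND[a·b] → w = 0.0650
R3: moderate=0.56, high=0.54, ¬some=1−0.46=0.54; AND[a·b] → w = 0.1633
R4: moderate=0.56, negligible=0.87; AND[a·b] → w = 0.4872
Rules with consequent 'weak': {R1, R2, R4} → strengths 0.4600, 0.0650, 0.4872
Aggregate via t-conorm [a + b − a·b]: 0.7411

0.741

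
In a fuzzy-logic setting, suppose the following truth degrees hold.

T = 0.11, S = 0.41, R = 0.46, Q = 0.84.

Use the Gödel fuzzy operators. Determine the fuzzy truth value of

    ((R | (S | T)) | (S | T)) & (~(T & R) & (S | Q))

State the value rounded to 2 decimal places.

0.46

S | T = max(a, b) on (0.41, 0.11) = 0.41
R | (S | T) = max(a, b) on (0.46, 0.41) = 0.46
S | T = max(a, b) on (0.41, 0.11) = 0.41
(R | (S | T)) | (S | T) = max(a, b) on (0.46, 0.41) = 0.46
T & R = min(a, b) on (0.11, 0.46) = 0.11
~(T & R) = 1 − 0.11 = 0.89
S | Q = max(a, b) on (0.41, 0.84) = 0.84
~(T & R) & (S | Q) = min(a, b) on (0.89, 0.84) = 0.84
((R | (S | T)) | (S | T)) & (~(T & R) & (S | Q)) = min(a, b) on (0.46, 0.84) = 0.46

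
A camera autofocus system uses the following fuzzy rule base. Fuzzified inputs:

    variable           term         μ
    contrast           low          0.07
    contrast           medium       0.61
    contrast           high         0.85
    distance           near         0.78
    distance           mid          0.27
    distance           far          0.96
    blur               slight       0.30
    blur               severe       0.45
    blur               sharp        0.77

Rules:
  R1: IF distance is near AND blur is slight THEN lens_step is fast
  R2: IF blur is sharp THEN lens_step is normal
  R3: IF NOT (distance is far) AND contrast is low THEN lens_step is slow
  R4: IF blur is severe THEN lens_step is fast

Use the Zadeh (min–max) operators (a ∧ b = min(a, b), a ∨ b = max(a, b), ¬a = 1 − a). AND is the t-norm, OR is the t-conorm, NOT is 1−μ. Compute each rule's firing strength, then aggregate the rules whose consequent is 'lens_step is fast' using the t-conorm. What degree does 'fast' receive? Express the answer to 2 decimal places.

R1: near=0.78, slight=0.30; AND[min(a, b)] → w = 0.30
R2: sharp=0.77 → w = 0.77
R3: ¬far=1−0.96=0.04, low=0.07; AND[min(a, b)] → w = 0.04
R4: severe=0.45 → w = 0.45
Rules with consequent 'fast': {R1, R4} → strengths 0.30, 0.45
Aggregate via t-conorm [max(a, b)]: 0.45

0.45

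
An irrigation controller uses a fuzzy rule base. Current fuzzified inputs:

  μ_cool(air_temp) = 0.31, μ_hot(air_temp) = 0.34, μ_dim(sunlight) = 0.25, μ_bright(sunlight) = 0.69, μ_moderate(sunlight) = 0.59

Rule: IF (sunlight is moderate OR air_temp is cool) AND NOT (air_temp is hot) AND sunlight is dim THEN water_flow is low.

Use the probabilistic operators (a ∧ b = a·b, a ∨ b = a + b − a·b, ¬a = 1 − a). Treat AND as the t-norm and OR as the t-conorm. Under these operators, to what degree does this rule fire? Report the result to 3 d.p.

0.118

firing strength: (moderate=0.59 OR cool=0.31) = 0.7171; AND[a·b] with ¬hot=1−0.34=0.66, dim=0.25 → w = 0.1183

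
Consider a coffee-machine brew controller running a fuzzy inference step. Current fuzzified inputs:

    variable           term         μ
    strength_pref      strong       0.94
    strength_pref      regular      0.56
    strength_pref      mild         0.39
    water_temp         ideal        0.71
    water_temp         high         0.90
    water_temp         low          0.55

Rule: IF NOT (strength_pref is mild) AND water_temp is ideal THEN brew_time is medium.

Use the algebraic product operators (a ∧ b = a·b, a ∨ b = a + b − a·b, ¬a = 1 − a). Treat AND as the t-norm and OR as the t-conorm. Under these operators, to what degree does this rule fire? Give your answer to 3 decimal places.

firing strength: ¬mild=1−0.39=0.61, ideal=0.71; AND[a·b] → w = 0.4331

0.433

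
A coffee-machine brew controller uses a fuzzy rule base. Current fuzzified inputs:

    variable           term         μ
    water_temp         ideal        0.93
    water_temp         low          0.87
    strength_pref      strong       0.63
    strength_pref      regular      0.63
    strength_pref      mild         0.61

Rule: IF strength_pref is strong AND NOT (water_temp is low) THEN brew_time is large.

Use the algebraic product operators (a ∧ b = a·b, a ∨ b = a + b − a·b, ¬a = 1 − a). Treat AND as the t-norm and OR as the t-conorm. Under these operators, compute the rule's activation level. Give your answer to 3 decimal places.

firing strength: strong=0.63, ¬low=1−0.87=0.13; AND[a·b] → w = 0.0819

0.082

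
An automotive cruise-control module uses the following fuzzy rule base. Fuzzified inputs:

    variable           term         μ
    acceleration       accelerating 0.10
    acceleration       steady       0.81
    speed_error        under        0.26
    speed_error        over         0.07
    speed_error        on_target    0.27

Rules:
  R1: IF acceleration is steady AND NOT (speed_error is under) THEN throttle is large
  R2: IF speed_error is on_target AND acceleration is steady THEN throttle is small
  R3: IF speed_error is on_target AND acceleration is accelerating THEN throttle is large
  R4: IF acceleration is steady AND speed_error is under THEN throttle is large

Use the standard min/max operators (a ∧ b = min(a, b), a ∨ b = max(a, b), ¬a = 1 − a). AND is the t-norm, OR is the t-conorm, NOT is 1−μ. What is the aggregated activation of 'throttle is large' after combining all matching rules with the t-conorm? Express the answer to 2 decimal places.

0.74

R1: steady=0.81, ¬under=1−0.26=0.74; AND[min(a, b)] → w = 0.74
R2: on_target=0.27, steady=0.81; AND[min(a, b)] → w = 0.27
R3: on_target=0.27, accelerating=0.10; AND[min(a, b)] → w = 0.10
R4: steady=0.81, under=0.26; AND[min(a, b)] → w = 0.26
Rules with consequent 'large': {R1, R3, R4} → strengths 0.74, 0.10, 0.26
Aggregate via t-conorm [max(a, b)]: 0.74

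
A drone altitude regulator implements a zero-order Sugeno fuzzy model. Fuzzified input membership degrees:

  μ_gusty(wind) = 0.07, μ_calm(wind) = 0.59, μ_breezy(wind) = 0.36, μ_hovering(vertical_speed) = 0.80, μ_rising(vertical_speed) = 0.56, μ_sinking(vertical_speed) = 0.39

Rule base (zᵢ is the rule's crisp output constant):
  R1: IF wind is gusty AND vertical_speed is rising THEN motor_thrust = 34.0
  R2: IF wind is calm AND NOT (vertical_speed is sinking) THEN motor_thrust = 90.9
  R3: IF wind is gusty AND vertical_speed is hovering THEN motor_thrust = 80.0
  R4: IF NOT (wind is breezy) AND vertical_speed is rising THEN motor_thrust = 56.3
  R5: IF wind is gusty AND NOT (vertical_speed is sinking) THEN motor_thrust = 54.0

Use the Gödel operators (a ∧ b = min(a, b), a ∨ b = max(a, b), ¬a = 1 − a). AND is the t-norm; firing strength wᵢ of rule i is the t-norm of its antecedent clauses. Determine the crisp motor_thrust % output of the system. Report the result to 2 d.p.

71.26

R1 (z=34.0): gusty=0.07, rising=0.56; AND[min(a, b)] → w = 0.07
R2 (z=90.9): calm=0.59, ¬sinking=1−0.39=0.61; AND[min(a, b)] → w = 0.59
R3 (z=80.0): gusty=0.07, hovering=0.80; AND[min(a, b)] → w = 0.07
R4 (z=56.3): ¬breezy=1−0.36=0.64, rising=0.56; AND[min(a, b)] → w = 0.56
R5 (z=54.0): gusty=0.07, ¬sinking=1−0.39=0.61; AND[min(a, b)] → w = 0.07
Weighted average = (0.07·34.0 + 0.59·90.9 + 0.07·80.0 + 0.56·56.3 + 0.07·54.0) / (0.07 + 0.59 + 0.07 + 0.56 + 0.07)
  = 96.9190 / 1.3600 = 71.26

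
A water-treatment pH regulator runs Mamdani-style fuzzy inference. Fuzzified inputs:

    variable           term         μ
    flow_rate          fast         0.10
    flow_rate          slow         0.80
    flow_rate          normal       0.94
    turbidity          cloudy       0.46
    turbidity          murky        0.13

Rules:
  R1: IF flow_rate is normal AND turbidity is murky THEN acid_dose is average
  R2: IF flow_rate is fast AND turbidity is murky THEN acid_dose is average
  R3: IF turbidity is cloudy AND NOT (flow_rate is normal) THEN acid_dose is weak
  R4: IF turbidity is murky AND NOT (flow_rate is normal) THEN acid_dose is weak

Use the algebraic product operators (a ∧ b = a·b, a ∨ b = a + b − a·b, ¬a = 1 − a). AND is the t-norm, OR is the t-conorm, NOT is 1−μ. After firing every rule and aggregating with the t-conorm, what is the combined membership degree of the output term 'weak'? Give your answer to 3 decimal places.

R1: normal=0.94, murky=0.13; AND[a·b] → w = 0.1222
R2: fast=0.10, murky=0.13; AND[a·b] → w = 0.0130
R3: cloudy=0.46, ¬normal=1−0.94=0.06; AND[a·b] → w = 0.0276
R4: murky=0.13, ¬normal=1−0.94=0.06; AND[a·b] → w = 0.0078
Rules with consequent 'weak': {R3, R4} → strengths 0.0276, 0.0078
Aggregate via t-conorm [a + b − a·b]: 0.0352

0.035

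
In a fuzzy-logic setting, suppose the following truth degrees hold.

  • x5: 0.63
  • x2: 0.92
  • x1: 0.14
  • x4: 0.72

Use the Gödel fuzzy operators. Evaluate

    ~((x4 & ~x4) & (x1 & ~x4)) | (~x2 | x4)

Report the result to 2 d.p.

~x4 = 1 − 0.72 = 0.28
x4 & ~x4 = min(a, b) on (0.72, 0.28) = 0.28
~x4 = 1 − 0.72 = 0.28
x1 & ~x4 = min(a, b) on (0.14, 0.28) = 0.14
(x4 & ~x4) & (x1 & ~x4) = min(a, b) on (0.28, 0.14) = 0.14
~((x4 & ~x4) & (x1 & ~x4)) = 1 − 0.14 = 0.86
~x2 = 1 − 0.92 = 0.08
~x2 | x4 = max(a, b) on (0.08, 0.72) = 0.72
~((x4 & ~x4) & (x1 & ~x4)) | (~x2 | x4) = max(a, b) on (0.86, 0.72) = 0.86

0.86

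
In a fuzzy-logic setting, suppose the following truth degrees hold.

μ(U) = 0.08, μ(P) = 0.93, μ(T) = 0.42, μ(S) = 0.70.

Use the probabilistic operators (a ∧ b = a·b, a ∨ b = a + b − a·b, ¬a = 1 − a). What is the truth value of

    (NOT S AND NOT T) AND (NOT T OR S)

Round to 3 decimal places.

NOT S = 1 − 0.7000 = 0.3000
NOT T = 1 − 0.4200 = 0.5800
NOT S AND NOT T = a·b on (0.3000, 0.5800) = 0.1740
NOT T = 1 − 0.4200 = 0.5800
NOT T OR S = a + b − a·b on (0.5800, 0.7000) = 0.8740
(NOT S AND NOT T) AND (NOT T OR S) = a·b on (0.1740, 0.8740) = 0.1521

0.152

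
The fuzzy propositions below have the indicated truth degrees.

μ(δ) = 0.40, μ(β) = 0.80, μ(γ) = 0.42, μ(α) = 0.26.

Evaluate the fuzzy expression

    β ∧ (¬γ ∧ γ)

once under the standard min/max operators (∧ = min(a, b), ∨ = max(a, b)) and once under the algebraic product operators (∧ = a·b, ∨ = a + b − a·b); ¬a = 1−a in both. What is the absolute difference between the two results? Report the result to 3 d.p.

Under standard min/max:
  ¬γ = 1 − 0.42 = 0.58
  ¬γ ∧ γ = min(a, b) on (0.58, 0.42) = 0.42
  β ∧ (¬γ ∧ γ) = min(a, b) on (0.80, 0.42) = 0.42
  → value = 0.4200
Under algebraic product:
  ¬γ = 1 − 0.4200 = 0.5800
  ¬γ ∧ γ = a·b on (0.5800, 0.4200) = 0.2436
  β ∧ (¬γ ∧ γ) = a·b on (0.8000, 0.2436) = 0.1949
  → value = 0.1949
|0.4200 − 0.1949| = 0.225

0.225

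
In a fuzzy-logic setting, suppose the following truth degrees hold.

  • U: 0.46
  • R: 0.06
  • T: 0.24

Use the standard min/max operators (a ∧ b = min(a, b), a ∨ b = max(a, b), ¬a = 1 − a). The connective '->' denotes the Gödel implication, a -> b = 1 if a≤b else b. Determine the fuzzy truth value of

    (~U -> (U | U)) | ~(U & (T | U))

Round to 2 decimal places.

~U = 1 − 0.46 = 0.54
U | U = max(a, b) on (0.46, 0.46) = 0.46
~U -> (U | U)  [Gödel: 1 if a≤b else b] with a=0.54, b=0.46 → 0.46
T | U = max(a, b) on (0.24, 0.46) = 0.46
U & (T | U) = min(a, b) on (0.46, 0.46) = 0.46
~(U & (T | U)) = 1 − 0.46 = 0.54
(~U -> (U | U)) | ~(U & (T | U)) = max(a, b) on (0.46, 0.54) = 0.54

0.54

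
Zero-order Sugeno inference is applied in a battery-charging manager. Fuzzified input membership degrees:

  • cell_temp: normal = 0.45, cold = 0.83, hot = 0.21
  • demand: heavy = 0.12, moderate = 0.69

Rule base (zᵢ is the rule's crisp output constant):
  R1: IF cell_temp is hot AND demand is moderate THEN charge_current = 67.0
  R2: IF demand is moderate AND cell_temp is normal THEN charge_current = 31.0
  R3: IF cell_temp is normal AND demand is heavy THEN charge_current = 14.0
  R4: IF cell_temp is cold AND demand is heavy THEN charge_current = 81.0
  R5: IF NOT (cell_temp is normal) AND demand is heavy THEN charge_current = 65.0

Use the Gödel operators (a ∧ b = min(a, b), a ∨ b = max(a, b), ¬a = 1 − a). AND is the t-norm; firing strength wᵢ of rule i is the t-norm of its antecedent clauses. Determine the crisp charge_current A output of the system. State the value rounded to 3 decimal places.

46.294

R1 (z=67.0): hot=0.21, moderate=0.69; AND[min(a, b)] → w = 0.21
R2 (z=31.0): moderate=0.69, normal=0.45; AND[min(a, b)] → w = 0.45
R3 (z=14.0): normal=0.45, heavy=0.12; AND[min(a, b)] → w = 0.12
R4 (z=81.0): cold=0.83, heavy=0.12; AND[min(a, b)] → w = 0.12
R5 (z=65.0): ¬normal=1−0.45=0.55, heavy=0.12; AND[min(a, b)] → w = 0.12
Weighted average = (0.21·67.0 + 0.45·31.0 + 0.12·14.0 + 0.12·81.0 + 0.12·65.0) / (0.21 + 0.45 + 0.12 + 0.12 + 0.12)
  = 47.2200 / 1.0200 = 46.294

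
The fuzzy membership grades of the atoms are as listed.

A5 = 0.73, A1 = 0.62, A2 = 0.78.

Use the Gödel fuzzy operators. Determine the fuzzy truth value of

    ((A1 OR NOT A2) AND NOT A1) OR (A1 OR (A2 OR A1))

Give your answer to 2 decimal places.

0.78

NOT A2 = 1 − 0.78 = 0.22
A1 OR NOT A2 = max(a, b) on (0.62, 0.22) = 0.62
NOT A1 = 1 − 0.62 = 0.38
(A1 OR NOT A2) AND NOT A1 = min(a, b) on (0.62, 0.38) = 0.38
A2 OR A1 = max(a, b) on (0.78, 0.62) = 0.78
A1 OR (A2 OR A1) = max(a, b) on (0.62, 0.78) = 0.78
((A1 OR NOT A2) AND NOT A1) OR (A1 OR (A2 OR A1)) = max(a, b) on (0.38, 0.78) = 0.78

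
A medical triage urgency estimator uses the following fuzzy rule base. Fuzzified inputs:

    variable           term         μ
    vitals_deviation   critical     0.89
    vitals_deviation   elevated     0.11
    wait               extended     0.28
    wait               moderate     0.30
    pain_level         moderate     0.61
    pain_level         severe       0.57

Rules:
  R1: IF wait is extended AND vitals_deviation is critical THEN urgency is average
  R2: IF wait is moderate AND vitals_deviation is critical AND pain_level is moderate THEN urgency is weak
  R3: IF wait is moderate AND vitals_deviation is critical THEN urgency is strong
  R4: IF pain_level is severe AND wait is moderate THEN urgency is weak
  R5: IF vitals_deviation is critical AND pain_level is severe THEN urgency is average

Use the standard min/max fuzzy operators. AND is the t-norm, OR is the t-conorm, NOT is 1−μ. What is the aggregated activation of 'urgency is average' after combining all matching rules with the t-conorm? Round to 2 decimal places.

0.57

R1: extended=0.28, critical=0.89; AND[min(a, b)] → w = 0.28
R2: moderate=0.30, critical=0.89, moderate=0.61; AND[min(a, b)] → w = 0.30
R3: moderate=0.30, critical=0.89; AND[min(a, b)] → w = 0.30
R4: severe=0.57, moderate=0.30; AND[min(a, b)] → w = 0.30
R5: critical=0.89, severe=0.57; AND[min(a, b)] → w = 0.57
Rules with consequent 'average': {R1, R5} → strengths 0.28, 0.57
Aggregate via t-conorm [max(a, b)]: 0.57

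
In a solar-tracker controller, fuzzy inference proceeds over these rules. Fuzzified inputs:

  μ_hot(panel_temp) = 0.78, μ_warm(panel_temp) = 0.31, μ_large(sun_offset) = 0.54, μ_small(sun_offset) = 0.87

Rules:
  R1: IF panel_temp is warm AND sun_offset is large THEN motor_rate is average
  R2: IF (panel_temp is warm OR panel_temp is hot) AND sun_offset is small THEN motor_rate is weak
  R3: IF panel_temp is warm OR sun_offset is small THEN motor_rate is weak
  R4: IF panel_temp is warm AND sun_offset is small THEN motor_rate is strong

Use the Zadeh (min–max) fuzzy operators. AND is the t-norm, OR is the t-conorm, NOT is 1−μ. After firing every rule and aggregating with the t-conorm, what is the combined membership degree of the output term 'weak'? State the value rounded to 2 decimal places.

0.87

R1: warm=0.31, large=0.54; AND[min(a, b)] → w = 0.31
R2: (warm=0.31 OR hot=0.78) = 0.78; AND[min(a, b)] with small=0.87 → w = 0.78
R3: warm=0.31, small=0.87; OR[max(a, b)] → w = 0.87
R4: warm=0.31, small=0.87; AND[min(a, b)] → w = 0.31
Rules with consequent 'weak': {R2, R3} → strengths 0.78, 0.87
Aggregate via t-conorm [max(a, b)]: 0.87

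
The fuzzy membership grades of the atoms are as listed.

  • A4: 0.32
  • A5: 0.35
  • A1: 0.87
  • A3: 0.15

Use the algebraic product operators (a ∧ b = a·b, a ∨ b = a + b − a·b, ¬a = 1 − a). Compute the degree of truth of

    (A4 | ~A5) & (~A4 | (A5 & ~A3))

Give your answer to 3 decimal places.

~A5 = 1 − 0.3500 = 0.6500
A4 | ~A5 = a + b − a·b on (0.3200, 0.6500) = 0.7620
~A4 = 1 − 0.3200 = 0.6800
~A3 = 1 − 0.1500 = 0.8500
A5 & ~A3 = a·b on (0.3500, 0.8500) = 0.2975
~A4 | (A5 & ~A3) = a + b − a·b on (0.6800, 0.2975) = 0.7752
(A4 | ~A5) & (~A4 | (A5 & ~A3)) = a·b on (0.7620, 0.7752) = 0.5907

0.591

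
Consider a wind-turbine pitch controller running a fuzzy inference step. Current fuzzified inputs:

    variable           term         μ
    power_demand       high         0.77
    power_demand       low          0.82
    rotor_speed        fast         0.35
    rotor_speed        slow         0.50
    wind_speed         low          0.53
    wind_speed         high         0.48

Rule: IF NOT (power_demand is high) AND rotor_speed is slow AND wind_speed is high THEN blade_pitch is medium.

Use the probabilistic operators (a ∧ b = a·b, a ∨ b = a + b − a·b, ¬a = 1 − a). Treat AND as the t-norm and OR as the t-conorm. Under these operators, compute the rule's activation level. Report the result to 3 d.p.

firing strength: ¬high=1−0.77=0.23, slow=0.50, high=0.48; AND[a·b] → w = 0.0552

0.055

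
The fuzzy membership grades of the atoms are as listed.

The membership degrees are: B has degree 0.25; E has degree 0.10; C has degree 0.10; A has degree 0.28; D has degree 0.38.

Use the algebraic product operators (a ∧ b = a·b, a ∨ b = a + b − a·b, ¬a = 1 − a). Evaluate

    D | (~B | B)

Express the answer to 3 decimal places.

~B = 1 − 0.2500 = 0.7500
~B | B = a + b − a·b on (0.7500, 0.2500) = 0.8125
D | (~B | B) = a + b − a·b on (0.3800, 0.8125) = 0.8837

0.884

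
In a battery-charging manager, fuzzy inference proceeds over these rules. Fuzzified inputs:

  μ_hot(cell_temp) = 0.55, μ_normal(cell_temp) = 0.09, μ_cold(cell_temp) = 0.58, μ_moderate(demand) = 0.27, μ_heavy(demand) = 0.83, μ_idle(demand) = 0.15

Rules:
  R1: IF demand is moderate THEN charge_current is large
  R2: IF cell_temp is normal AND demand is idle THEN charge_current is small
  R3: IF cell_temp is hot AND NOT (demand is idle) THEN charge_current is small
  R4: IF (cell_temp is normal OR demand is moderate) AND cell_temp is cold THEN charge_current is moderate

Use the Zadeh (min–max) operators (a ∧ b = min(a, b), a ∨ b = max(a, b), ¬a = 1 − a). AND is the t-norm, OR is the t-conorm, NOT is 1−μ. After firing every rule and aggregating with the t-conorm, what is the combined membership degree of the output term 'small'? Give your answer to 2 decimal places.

R1: moderate=0.27 → w = 0.27
R2: normal=0.09, idle=0.15; AND[min(a, b)] → w = 0.09
R3: hot=0.55, ¬idle=1−0.15=0.85; AND[min(a, b)] → w = 0.55
R4: (normal=0.09 OR moderate=0.27) = 0.27; AND[min(a, b)] with cold=0.58 → w = 0.27
Rules with consequent 'small': {R2, R3} → strengths 0.09, 0.55
Aggregate via t-conorm [max(a, b)]: 0.55

0.55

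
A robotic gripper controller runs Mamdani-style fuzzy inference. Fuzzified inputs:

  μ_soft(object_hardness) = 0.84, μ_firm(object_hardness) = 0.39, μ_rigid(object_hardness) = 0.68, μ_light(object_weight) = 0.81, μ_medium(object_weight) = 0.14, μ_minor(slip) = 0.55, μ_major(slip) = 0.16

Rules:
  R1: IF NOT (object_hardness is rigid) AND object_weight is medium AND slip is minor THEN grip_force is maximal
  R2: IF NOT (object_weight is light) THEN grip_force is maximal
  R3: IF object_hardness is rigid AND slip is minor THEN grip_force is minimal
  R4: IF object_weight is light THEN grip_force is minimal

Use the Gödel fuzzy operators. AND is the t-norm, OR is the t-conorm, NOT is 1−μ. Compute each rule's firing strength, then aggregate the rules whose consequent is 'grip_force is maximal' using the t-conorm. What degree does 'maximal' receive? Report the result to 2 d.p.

R1: ¬rigid=1−0.68=0.32, medium=0.14, minor=0.55; AND[min(a, b)] → w = 0.14
R2: ¬light=1−0.81=0.19 → w = 0.19
R3: rigid=0.68, minor=0.55; AND[min(a, b)] → w = 0.55
R4: light=0.81 → w = 0.81
Rules with consequent 'maximal': {R1, R2} → strengths 0.14, 0.19
Aggregate via t-conorm [max(a, b)]: 0.19

0.19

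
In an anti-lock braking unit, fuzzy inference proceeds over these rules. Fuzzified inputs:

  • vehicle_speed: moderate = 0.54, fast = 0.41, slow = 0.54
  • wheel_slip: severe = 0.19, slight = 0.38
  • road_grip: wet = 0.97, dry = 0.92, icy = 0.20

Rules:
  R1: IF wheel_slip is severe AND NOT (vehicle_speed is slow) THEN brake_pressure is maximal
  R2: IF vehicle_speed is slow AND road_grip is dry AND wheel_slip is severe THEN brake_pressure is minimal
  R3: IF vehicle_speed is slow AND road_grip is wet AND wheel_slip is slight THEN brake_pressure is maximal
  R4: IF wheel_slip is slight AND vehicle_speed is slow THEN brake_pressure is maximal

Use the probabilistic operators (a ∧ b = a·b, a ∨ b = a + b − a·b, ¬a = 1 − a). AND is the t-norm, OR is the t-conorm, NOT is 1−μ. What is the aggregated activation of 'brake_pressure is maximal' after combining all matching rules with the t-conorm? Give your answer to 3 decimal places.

R1: severe=0.19, ¬slow=1−0.54=0.46; AND[a·b] → w = 0.0874
R2: slow=0.54, dry=0.92, severe=0.19; AND[a·b] → w = 0.0944
R3: slow=0.54, wet=0.97, slight=0.38; AND[a·b] → w = 0.1990
R4: slight=0.38, slow=0.54; AND[a·b] → w = 0.2052
Rules with consequent 'maximal': {R1, R3, R4} → strengths 0.0874, 0.1990, 0.2052
Aggregate via t-conorm [a + b − a·b]: 0.4190

0.419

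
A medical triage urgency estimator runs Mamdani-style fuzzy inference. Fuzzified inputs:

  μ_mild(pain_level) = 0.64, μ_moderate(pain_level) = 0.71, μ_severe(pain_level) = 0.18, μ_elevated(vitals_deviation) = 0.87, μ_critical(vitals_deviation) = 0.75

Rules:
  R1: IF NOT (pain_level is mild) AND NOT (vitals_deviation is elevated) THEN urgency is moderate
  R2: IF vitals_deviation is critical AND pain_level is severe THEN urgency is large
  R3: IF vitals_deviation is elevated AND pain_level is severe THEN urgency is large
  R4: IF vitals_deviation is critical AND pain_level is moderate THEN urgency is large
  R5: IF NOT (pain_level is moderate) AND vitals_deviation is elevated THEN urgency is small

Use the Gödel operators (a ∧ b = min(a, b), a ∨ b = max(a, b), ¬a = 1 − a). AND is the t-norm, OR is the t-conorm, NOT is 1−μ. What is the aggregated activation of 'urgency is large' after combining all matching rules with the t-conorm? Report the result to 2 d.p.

0.71

R1: ¬mild=1−0.64=0.36, ¬elevated=1−0.87=0.13; AND[min(a, b)] → w = 0.13
R2: critical=0.75, severe=0.18; AND[min(a, b)] → w = 0.18
R3: elevated=0.87, severe=0.18; AND[min(a, b)] → w = 0.18
R4: critical=0.75, moderate=0.71; AND[min(a, b)] → w = 0.71
R5: ¬moderate=1−0.71=0.29, elevated=0.87; AND[min(a, b)] → w = 0.29
Rules with consequent 'large': {R2, R3, R4} → strengths 0.18, 0.18, 0.71
Aggregate via t-conorm [max(a, b)]: 0.71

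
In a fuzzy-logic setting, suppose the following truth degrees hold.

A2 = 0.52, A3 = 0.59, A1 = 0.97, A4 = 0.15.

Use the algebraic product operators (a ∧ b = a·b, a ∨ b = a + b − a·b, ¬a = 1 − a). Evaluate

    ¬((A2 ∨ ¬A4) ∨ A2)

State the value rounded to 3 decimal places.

¬A4 = 1 − 0.1500 = 0.8500
A2 ∨ ¬A4 = a + b − a·b on (0.5200, 0.8500) = 0.9280
(A2 ∨ ¬A4) ∨ A2 = a + b − a·b on (0.9280, 0.5200) = 0.9654
¬((A2 ∨ ¬A4) ∨ A2) = 1 − 0.9654 = 0.0346

0.035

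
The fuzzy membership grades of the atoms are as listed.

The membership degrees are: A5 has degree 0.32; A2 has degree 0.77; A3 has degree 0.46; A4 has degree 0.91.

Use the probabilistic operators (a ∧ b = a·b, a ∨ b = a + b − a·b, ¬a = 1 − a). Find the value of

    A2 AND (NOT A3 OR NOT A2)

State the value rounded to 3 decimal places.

NOT A3 = 1 − 0.4600 = 0.5400
NOT A2 = 1 − 0.7700 = 0.2300
NOT A3 OR NOT A2 = a + b − a·b on (0.5400, 0.2300) = 0.6458
A2 AND (NOT A3 OR NOT A2) = a·b on (0.7700, 0.6458) = 0.4973

0.497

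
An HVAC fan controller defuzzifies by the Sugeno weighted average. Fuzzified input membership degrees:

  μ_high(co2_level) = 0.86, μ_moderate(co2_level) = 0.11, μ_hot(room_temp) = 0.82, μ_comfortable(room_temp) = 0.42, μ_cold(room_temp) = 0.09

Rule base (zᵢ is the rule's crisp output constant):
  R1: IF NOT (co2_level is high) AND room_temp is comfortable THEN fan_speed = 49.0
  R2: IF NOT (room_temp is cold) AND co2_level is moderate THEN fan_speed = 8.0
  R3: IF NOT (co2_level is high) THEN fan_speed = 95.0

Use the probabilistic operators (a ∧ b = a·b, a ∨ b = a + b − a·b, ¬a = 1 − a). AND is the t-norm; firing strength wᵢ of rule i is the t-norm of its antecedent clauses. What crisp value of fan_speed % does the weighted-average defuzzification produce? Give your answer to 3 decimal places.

56.815

R1 (z=49.0): ¬high=1−0.86=0.14, comfortable=0.42; AND[a·b] → w = 0.0588
R2 (z=8.0): ¬cold=1−0.09=0.91, moderate=0.11; AND[a·b] → w = 0.1001
R3 (z=95.0): ¬high=1−0.86=0.14 → w = 0.1400
Weighted average = (0.0588·49.0 + 0.1001·8.0 + 0.1400·95.0) / (0.0588 + 0.1001 + 0.1400)
  = 16.9820 / 0.2989 = 56.815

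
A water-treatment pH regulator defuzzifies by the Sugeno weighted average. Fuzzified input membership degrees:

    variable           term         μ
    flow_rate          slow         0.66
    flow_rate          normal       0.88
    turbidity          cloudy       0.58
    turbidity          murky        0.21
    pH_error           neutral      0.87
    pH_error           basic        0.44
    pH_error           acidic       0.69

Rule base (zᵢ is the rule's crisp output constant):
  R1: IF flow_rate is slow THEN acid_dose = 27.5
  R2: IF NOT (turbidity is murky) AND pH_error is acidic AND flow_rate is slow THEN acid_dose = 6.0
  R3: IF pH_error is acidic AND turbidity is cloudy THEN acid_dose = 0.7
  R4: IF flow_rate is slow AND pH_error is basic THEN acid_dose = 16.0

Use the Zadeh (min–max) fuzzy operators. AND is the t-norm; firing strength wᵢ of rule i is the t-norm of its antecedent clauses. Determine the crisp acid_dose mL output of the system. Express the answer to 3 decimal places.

12.631

R1 (z=27.5): slow=0.66 → w = 0.66
R2 (z=6.0): ¬murky=1−0.21=0.79, acidic=0.69, slow=0.66; AND[min(a, b)] → w = 0.66
R3 (z=0.7): acidic=0.69, cloudy=0.58; AND[min(a, b)] → w = 0.58
R4 (z=16.0): slow=0.66, basic=0.44; AND[min(a, b)] → w = 0.44
Weighted average = (0.66·27.5 + 0.66·6.0 + 0.58·0.7 + 0.44·16.0) / (0.66 + 0.66 + 0.58 + 0.44)
  = 29.5560 / 2.3400 = 12.631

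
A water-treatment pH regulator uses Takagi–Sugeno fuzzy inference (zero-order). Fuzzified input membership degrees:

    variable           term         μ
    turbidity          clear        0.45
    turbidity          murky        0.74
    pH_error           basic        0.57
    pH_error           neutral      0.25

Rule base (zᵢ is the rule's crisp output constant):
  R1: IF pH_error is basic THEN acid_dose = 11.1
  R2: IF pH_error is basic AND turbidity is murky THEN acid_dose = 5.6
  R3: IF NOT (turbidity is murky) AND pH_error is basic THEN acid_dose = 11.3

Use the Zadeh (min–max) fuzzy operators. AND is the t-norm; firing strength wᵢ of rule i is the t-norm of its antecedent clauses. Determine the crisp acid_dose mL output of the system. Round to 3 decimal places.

8.898

R1 (z=11.1): basic=0.57 → w = 0.57
R2 (z=5.6): basic=0.57, murky=0.74; AND[min(a, b)] → w = 0.57
R3 (z=11.3): ¬murky=1−0.74=0.26, basic=0.57; AND[min(a, b)] → w = 0.26
Weighted average = (0.57·11.1 + 0.57·5.6 + 0.26·11.3) / (0.57 + 0.57 + 0.26)
  = 12.4570 / 1.4000 = 8.898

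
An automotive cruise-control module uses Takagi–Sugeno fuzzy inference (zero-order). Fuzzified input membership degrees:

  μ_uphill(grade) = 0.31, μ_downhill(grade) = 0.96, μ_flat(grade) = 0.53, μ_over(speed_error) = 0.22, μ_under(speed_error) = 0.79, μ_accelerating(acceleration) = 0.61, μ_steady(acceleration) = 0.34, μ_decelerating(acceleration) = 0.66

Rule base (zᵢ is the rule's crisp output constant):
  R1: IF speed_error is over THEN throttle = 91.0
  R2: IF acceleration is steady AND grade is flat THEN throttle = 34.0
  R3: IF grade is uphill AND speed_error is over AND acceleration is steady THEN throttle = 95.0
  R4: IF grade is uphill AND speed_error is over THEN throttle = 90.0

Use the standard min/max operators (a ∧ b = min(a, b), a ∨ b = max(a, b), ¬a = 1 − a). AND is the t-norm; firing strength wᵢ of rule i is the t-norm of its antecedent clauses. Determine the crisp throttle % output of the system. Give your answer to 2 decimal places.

R1 (z=91.0): over=0.22 → w = 0.22
R2 (z=34.0): steady=0.34, flat=0.53; AND[min(a, b)] → w = 0.34
R3 (z=95.0): uphill=0.31, over=0.22, steady=0.34; AND[min(a, b)] → w = 0.22
R4 (z=90.0): uphill=0.31, over=0.22; AND[min(a, b)] → w = 0.22
Weighted average = (0.22·91.0 + 0.34·34.0 + 0.22·95.0 + 0.22·90.0) / (0.22 + 0.34 + 0.22 + 0.22)
  = 72.2800 / 1.0000 = 72.28

72.28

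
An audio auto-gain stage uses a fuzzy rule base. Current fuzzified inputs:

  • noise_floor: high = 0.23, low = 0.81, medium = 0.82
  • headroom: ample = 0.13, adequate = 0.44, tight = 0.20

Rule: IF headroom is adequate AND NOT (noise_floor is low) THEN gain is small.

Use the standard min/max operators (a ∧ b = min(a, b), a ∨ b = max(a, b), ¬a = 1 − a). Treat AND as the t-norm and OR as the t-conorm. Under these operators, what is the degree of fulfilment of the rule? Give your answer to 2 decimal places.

firing strength: adequate=0.44, ¬low=1−0.81=0.19; AND[min(a, b)] → w = 0.19

0.19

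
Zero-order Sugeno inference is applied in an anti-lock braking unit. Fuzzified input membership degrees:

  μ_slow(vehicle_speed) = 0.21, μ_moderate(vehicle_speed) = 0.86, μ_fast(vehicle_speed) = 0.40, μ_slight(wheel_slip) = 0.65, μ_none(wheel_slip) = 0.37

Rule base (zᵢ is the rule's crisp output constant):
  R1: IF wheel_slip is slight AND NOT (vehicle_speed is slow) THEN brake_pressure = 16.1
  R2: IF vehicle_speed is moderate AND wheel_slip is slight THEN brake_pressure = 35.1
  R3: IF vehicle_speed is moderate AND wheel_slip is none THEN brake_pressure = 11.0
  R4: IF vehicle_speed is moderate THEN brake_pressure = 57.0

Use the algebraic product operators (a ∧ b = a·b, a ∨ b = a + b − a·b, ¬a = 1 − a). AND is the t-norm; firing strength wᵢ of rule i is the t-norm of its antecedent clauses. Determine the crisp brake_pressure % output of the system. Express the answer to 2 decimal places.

35.73

R1 (z=16.1): slight=0.65, ¬slow=1−0.21=0.79; AND[a·b] → w = 0.5135
R2 (z=35.1): moderate=0.86, slight=0.65; AND[a·b] → w = 0.5590
R3 (z=11.0): moderate=0.86, none=0.37; AND[a·b] → w = 0.3182
R4 (z=57.0): moderate=0.86 → w = 0.8600
Weighted average = (0.5135·16.1 + 0.5590·35.1 + 0.3182·11.0 + 0.8600·57.0) / (0.5135 + 0.5590 + 0.3182 + 0.8600)
  = 80.4085 / 2.2507 = 35.73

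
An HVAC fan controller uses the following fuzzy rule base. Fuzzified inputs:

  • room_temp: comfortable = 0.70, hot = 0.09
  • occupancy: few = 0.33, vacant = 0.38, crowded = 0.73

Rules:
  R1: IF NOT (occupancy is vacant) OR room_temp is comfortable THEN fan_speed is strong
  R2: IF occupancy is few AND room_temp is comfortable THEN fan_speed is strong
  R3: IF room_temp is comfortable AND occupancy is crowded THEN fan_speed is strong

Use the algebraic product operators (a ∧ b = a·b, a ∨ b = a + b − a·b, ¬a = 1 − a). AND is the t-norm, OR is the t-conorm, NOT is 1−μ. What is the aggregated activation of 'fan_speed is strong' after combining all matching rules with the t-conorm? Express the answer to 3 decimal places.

R1: ¬vacant=1−0.38=0.62, comfortable=0.70; OR[a + b − a·b] → w = 0.8860
R2: few=0.33, comfortable=0.70; AND[a·b] → w = 0.2310
R3: comfortable=0.70, crowded=0.73; AND[a·b] → w = 0.5110
Rules with consequent 'strong': {R1, R2, R3} → strengths 0.8860, 0.2310, 0.5110
Aggregate via t-conorm [a + b − a·b]: 0.9571

0.957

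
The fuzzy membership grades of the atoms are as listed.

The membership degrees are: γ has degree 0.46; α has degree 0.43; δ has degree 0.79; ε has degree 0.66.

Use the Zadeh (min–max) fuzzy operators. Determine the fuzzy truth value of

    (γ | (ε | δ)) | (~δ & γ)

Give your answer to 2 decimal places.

0.79

ε | δ = max(a, b) on (0.66, 0.79) = 0.79
γ | (ε | δ) = max(a, b) on (0.46, 0.79) = 0.79
~δ = 1 − 0.79 = 0.21
~δ & γ = min(a, b) on (0.21, 0.46) = 0.21
(γ | (ε | δ)) | (~δ & γ) = max(a, b) on (0.79, 0.21) = 0.79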